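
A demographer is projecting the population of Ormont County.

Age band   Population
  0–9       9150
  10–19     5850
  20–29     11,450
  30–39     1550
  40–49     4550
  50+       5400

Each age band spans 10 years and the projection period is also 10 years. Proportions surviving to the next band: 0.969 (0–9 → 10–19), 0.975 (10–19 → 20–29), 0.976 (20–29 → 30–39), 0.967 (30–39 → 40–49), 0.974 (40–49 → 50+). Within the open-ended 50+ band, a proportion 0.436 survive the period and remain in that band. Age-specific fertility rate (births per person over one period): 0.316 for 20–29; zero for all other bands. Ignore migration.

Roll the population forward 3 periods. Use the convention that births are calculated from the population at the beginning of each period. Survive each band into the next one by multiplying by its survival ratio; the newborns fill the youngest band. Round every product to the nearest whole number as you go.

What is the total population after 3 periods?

34168

Call the groups 1 to 6, youngest first.
[period 1]
Births: 11450 * 0.316 = 3618
Group 2: 9150 * 0.969 = 8866
Group 3: 5850 * 0.975 = 5704
Group 4: 11450 * 0.976 = 11175
Group 5: 1550 * 0.967 = 1499
Group 6: 4550 * 0.974 + 5400 * 0.436 = 4432 + 2354 = 6786
→ [3618, 8866, 5704, 11175, 1499, 6786]
[period 2]
Births: 5704 * 0.316 = 1802
Group 2: 3618 * 0.969 = 3506
Group 3: 8866 * 0.975 = 8644
Group 4: 5704 * 0.976 = 5567
Group 5: 11175 * 0.967 = 10806
Group 6: 1499 * 0.974 + 6786 * 0.436 = 1460 + 2959 = 4419
→ [1802, 3506, 8644, 5567, 10806, 4419]
[period 3]
Births: 8644 * 0.316 = 2732
Group 2: 1802 * 0.969 = 1746
Group 3: 3506 * 0.975 = 3418
Group 4: 8644 * 0.976 = 8437
Group 5: 5567 * 0.967 = 5383
Group 6: 10806 * 0.974 + 4419 * 0.436 = 10525 + 1927 = 12452
→ [2732, 1746, 3418, 8437, 5383, 12452]
Total after period 3: 2732 + 1746 + 3418 + 8437 + 5383 + 12452 = 34168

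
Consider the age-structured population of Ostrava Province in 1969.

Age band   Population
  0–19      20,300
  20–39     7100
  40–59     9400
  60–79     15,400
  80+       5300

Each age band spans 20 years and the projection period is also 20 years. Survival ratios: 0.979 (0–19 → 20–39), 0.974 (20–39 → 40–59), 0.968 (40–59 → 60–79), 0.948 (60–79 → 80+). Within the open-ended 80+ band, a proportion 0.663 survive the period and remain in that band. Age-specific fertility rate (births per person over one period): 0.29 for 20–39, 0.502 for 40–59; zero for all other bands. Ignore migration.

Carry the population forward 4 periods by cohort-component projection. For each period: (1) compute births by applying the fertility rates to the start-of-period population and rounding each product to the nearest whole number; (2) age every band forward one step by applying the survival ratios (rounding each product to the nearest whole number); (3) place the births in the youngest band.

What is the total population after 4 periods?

63366

Period 1:
Births: 7100 * 0.29 = 2059 ; 9400 * 0.502 = 4719 ⇒ total 6778
20–39: 20300 * 0.979 = 19874
40–59: 7100 * 0.974 = 6915
60–79: 9400 * 0.968 = 9099
80+: 15400 * 0.948 + 5300 * 0.663 = 14599 + 3514 = 18113
Giving 6778 / 19874 / 6915 / 9099 / 18113.
Period 2:
Births: 19874 * 0.29 = 5763 ; 6915 * 0.502 = 3471 ⇒ total 9234
20–39: 6778 * 0.979 = 6636
40–59: 19874 * 0.974 = 19357
60–79: 6915 * 0.968 = 6694
80+: 9099 * 0.948 + 18113 * 0.663 = 8626 + 12009 = 20635
Giving 9234 / 6636 / 19357 / 6694 / 20635.
Period 3:
Births: 6636 * 0.29 = 1924 ; 19357 * 0.502 = 9717 ⇒ total 11641
20–39: 9234 * 0.979 = 9040
40–59: 6636 * 0.974 = 6463
60–79: 19357 * 0.968 = 18738
80+: 6694 * 0.948 + 20635 * 0.663 = 6346 + 13681 = 20027
Giving 11641 / 9040 / 6463 / 18738 / 20027.
Period 4:
Births: 9040 * 0.29 = 2622 ; 6463 * 0.502 = 3244 ⇒ total 5866
20–39: 11641 * 0.979 = 11397
40–59: 9040 * 0.974 = 8805
60–79: 6463 * 0.968 = 6256
80+: 18738 * 0.948 + 20027 * 0.663 = 17764 + 13278 = 31042
Giving 5866 / 11397 / 8805 / 6256 / 31042.
Total after period 4: 5866 + 11397 + 8805 + 6256 + 31042 = 63366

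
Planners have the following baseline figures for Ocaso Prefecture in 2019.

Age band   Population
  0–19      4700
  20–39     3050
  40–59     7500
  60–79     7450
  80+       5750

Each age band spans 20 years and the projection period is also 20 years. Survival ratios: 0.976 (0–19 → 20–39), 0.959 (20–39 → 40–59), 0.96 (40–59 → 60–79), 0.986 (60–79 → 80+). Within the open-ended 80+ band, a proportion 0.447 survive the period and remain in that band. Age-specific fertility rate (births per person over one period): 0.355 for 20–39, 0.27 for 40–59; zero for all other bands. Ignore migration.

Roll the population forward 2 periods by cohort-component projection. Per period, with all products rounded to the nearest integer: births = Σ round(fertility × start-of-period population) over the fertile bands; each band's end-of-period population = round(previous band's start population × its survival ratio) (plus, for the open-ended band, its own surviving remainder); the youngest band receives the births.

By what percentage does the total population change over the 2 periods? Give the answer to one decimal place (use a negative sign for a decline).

-15.0

Call the groups 1 to 5, youngest first.
Period 1:
Births: 3050 × 0.355 = 1083  |  7500 × 0.27 = 2025 → 3108
Group 2: 4700 × 0.976 = 4587
Group 3: 3050 × 0.959 = 2925
Group 4: 7500 × 0.96 = 7200
Group 5: 7450 × 0.986 + 5750 × 0.447 = 7346 + 2570 = 9916
Population now: 0–19=3108, 20–39=4587, 40–59=2925, 60–79=7200, 80+=9916
Period 2:
Births: 4587 × 0.355 = 1628  |  2925 × 0.27 = 790 → 2418
Group 2: 3108 × 0.976 = 3033
Group 3: 4587 × 0.959 = 4399
Group 4: 2925 × 0.96 = 2808
Group 5: 7200 × 0.986 + 9916 × 0.447 = 7099 + 4432 = 11531
Population now: 0–19=2418, 20–39=3033, 40–59=4399, 60–79=2808, 80+=11531
Total: 28450 → 24189; change = -4261; percentage change = -15.0%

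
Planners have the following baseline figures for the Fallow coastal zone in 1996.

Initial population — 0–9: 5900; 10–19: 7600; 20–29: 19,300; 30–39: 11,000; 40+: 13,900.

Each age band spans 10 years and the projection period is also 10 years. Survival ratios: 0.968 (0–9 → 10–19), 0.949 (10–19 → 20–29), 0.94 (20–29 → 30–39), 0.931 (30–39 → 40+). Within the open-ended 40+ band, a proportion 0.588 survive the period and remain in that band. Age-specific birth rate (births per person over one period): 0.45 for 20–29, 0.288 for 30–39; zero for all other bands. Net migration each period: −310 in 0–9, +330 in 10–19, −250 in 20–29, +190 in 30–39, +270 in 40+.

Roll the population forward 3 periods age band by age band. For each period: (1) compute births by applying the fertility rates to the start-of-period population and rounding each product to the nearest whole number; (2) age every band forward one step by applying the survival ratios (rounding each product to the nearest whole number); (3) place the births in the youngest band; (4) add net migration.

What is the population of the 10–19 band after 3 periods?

8174

Numbering the groups 1..5 from youngest to oldest:
Period 1:
Births: 19300 × 0.45 = 8685 ; 11000 × 0.288 = 3168 → 11853
Group 2: 5900 × 0.968 = 5711
Group 3: 7600 × 0.949 = 7212
Group 4: 19300 × 0.94 = 18142
Group 5: 11000 × 0.931 + 13900 × 0.588 = 10241 + 8173 = 18414
Net migration: Group 1 − 310 → 11543; Group 2 + 330 → 6041; Group 3 − 250 → 6962; Group 4 + 190 → 18332; Group 5 + 270 → 18684
Population now: 0–9=11543, 10–19=6041, 20–29=6962, 30–39=18332, 40+=18684
Period 2:
Births: 6962 × 0.45 = 3133 ; 18332 × 0.288 = 5280 → 8413
Group 2: 11543 × 0.968 = 11174
Group 3: 6041 × 0.949 = 5733
Group 4: 6962 × 0.94 = 6544
Group 5: 18332 × 0.931 + 18684 × 0.588 = 17067 + 10986 = 28053
Net migration: Group 1 − 310 → 8103; Group 2 + 330 → 11504; Group 3 − 250 → 5483; Group 4 + 190 → 6734; Group 5 + 270 → 28323
Population now: 0–9=8103, 10–19=11504, 20–29=5483, 30–39=6734, 40+=28323
Period 3:
Births: 5483 × 0.45 = 2467 ; 6734 × 0.288 = 1939 → 4406
Group 2: 8103 × 0.968 = 7844
Group 3: 11504 × 0.949 = 10917
Group 4: 5483 × 0.94 = 5154
Group 5: 6734 × 0.931 + 28323 × 0.588 = 6269 + 16654 = 22923
Net migration: Group 1 − 310 → 4096; Group 2 + 330 → 8174; Group 3 − 250 → 10667; Group 4 + 190 → 5344; Group 5 + 270 → 23193
Population now: 0–9=4096, 10–19=8174, 20–29=10667, 30–39=5344, 40+=23193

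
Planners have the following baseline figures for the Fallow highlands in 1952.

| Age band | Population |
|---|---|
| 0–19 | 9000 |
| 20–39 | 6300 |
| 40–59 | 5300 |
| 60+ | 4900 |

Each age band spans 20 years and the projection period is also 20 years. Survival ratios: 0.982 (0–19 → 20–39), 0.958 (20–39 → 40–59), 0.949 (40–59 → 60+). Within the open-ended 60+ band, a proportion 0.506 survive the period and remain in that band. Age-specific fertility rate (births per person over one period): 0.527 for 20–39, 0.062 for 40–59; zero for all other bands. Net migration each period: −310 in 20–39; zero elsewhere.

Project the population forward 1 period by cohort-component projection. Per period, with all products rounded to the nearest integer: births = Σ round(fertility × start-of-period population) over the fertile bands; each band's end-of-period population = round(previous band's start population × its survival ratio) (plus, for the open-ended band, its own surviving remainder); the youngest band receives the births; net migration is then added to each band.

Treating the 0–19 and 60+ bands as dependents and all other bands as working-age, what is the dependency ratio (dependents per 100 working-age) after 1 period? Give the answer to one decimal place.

76.6

Period 1:
Births: 6300 × 0.527 = 3320 ; 5300 × 0.062 = 329 → 3649
20–39: 9000 × 0.982 = 8838
40–59: 6300 × 0.958 = 6035
60+: 5300 × 0.949 + 4900 × 0.506 = 5030 + 2479 = 7509
Net migration: 20–39 − 310 → 8528
→ [3649, 8528, 6035, 7509]
Dependents (band 0–19 + band 60+) = 3649 + 7509 = 11158; working-age = 14563; ratio = 11158/14563 × 100 = 76.6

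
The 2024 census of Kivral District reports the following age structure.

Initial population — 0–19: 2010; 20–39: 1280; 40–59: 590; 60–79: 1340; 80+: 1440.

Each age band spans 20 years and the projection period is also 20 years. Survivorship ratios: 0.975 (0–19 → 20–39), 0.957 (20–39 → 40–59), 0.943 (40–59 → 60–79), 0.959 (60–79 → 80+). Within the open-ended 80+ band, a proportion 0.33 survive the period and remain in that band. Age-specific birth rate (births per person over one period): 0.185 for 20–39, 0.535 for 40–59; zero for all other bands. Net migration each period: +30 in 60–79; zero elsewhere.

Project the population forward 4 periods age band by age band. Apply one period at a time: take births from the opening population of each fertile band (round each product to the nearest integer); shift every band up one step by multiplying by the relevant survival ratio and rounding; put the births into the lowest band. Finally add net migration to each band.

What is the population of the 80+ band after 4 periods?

[period 1]
Births: 1280 × 0.185 = 237  |  590 × 0.535 = 316 → total 553
20–39: 2010 × 0.975 = 1960
40–59: 1280 × 0.957 = 1225
60–79: 590 × 0.943 = 556
80+: 1340 × 0.959 + 1440 × 0.33 = 1285 + 475 = 1760
Net migration: 60–79 + 30 → 586
Population now: 0–19=553, 20–39=1960, 40–59=1225, 60–79=586, 80+=1760
[period 2]
Births: 1960 × 0.185 = 363  |  1225 × 0.535 = 655 → total 1018
20–39: 553 × 0.975 = 539
40–59: 1960 × 0.957 = 1876
60–79: 1225 × 0.943 = 1155
80+: 586 × 0.959 + 1760 × 0.33 = 562 + 581 = 1143
Net migration: 60–79 + 30 → 1185
Population now: 0–19=1018, 20–39=539, 40–59=1876, 60–79=1185, 80+=1143
[period 3]
Births: 539 × 0.185 = 100  |  1876 × 0.535 = 1004 → total 1104
20–39: 1018 × 0.975 = 993
40–59: 539 × 0.957 = 516
60–79: 1876 × 0.943 = 1769
80+: 1185 × 0.959 + 1143 × 0.33 = 1136 + 377 = 1513
Net migration: 60–79 + 30 → 1799
Population now: 0–19=1104, 20–39=993, 40–59=516, 60–79=1799, 80+=1513
[period 4]
Births: 993 × 0.185 = 184  |  516 × 0.535 = 276 → total 460
20–39: 1104 × 0.975 = 1076
40–59: 993 × 0.957 = 950
60–79: 516 × 0.943 = 487
80+: 1799 × 0.959 + 1513 × 0.33 = 1725 + 499 = 2224
Net migration: 60–79 + 30 → 517
Population now: 0–19=460, 20–39=1076, 40–59=950, 60–79=517, 80+=2224

2224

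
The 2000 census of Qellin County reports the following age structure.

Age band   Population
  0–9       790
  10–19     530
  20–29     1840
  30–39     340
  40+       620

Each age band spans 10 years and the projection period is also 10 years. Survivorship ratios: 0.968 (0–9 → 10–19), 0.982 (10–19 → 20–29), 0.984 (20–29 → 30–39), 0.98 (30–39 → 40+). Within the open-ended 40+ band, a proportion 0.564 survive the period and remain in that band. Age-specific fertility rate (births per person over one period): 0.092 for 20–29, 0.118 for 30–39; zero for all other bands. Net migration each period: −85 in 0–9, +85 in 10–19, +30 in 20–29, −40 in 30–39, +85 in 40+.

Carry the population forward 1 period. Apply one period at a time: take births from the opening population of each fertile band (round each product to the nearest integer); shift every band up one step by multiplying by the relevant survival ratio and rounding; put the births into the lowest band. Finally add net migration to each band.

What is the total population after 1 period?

4063

Numbering the groups 1..5 from youngest to oldest:
Period 1.
Births: 1840 * 0.092 = 169, 340 * 0.118 = 40 → 209
Group 2: 790 * 0.968 = 765
Group 3: 530 * 0.982 = 520
Group 4: 1840 * 0.984 = 1811
Group 5: 340 * 0.98 + 620 * 0.564 = 333 + 350 = 683
Net migration: Group 1 − 85 → 124; Group 2 + 85 → 850; Group 3 + 30 → 550; Group 4 − 40 → 1771; Group 5 + 85 → 768
Population now: 0–9=124, 10–19=850, 20–29=550, 30–39=1771, 40+=768
Total after period 1: 124 + 850 + 550 + 1771 + 768 = 4063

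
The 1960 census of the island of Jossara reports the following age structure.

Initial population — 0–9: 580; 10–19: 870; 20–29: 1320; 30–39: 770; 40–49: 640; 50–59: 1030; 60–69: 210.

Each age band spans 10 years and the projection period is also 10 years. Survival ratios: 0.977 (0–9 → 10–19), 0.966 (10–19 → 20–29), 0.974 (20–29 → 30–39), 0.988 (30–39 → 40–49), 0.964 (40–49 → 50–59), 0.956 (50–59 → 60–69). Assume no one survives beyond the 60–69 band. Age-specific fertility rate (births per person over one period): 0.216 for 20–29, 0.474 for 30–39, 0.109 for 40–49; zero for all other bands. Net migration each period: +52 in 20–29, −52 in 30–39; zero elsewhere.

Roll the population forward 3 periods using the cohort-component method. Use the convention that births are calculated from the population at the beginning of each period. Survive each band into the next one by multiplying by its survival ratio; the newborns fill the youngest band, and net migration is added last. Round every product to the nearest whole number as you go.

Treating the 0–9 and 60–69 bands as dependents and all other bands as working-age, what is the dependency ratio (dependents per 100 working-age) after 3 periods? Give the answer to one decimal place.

33.1

Period 1.
Births: 1320 * 0.216 = 285 ; 770 * 0.474 = 365 ; 640 * 0.109 = 70 → total 720
10–19: 580 * 0.977 = 567
20–29: 870 * 0.966 = 840
30–39: 1320 * 0.974 = 1286
40–49: 770 * 0.988 = 761
50–59: 640 * 0.964 = 617
60–69: 1030 * 0.956 = 985
Net migration: 20–29 + 52 → 892; 30–39 − 52 → 1234
Population now: 0–9=720, 10–19=567, 20–29=892, 30–39=1234, 40–49=761, 50–59=617, 60–69=985
Period 2.
Births: 892 * 0.216 = 193 ; 1234 * 0.474 = 585 ; 761 * 0.109 = 83 → total 861
10–19: 720 * 0.977 = 703
20–29: 567 * 0.966 = 548
30–39: 892 * 0.974 = 869
40–49: 1234 * 0.988 = 1219
50–59: 761 * 0.964 = 734
60–69: 617 * 0.956 = 590
Net migration: 20–29 + 52 → 600; 30–39 − 52 → 817
Population now: 0–9=861, 10–19=703, 20–29=600, 30–39=817, 40–49=1219, 50–59=734, 60–69=590
Period 3.
Births: 600 * 0.216 = 130 ; 817 * 0.474 = 387 ; 1219 * 0.109 = 133 → total 650
10–19: 861 * 0.977 = 841
20–29: 703 * 0.966 = 679
30–39: 600 * 0.974 = 584
40–49: 817 * 0.988 = 807
50–59: 1219 * 0.964 = 1175
60–69: 734 * 0.956 = 702
Net migration: 20–29 + 52 → 731; 30–39 − 52 → 532
Population now: 0–9=650, 10–19=841, 20–29=731, 30–39=532, 40–49=807, 50–59=1175, 60–69=702
Dependents (band 0–9 + band 60–69) = 650 + 702 = 1352; working-age = 4086; ratio = 1352/4086 × 100 = 33.1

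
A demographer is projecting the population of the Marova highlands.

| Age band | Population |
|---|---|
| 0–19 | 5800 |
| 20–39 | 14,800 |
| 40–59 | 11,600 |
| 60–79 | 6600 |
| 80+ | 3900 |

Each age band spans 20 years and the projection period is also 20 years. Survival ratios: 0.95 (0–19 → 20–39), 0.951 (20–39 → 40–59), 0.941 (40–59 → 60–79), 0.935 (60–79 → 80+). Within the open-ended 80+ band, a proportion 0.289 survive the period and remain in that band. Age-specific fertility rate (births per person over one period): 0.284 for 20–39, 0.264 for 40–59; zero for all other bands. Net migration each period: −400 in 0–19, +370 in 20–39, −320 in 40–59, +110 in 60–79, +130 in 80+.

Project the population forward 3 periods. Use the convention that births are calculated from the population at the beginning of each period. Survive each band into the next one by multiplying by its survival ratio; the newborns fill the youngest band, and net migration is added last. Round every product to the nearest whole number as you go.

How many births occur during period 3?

3349

Call the groups 1 to 5, youngest first.
[period 1]
Births: 14800 × 0.284 = 4203  |  11600 × 0.264 = 3062 → total 7265
Group 2: 5800 × 0.95 = 5510
Group 3: 14800 × 0.951 = 14075
Group 4: 11600 × 0.941 = 10916
Group 5: 6600 × 0.935 + 3900 × 0.289 = 6171 + 1127 = 7298
Net migration: Group 1 − 400 → 6865; Group 2 + 370 → 5880; Group 3 − 320 → 13755; Group 4 + 110 → 11026; Group 5 + 130 → 7428
→ [6865, 5880, 13755, 11026, 7428]
[period 2]
Births: 5880 × 0.284 = 1670  |  13755 × 0.264 = 3631 → total 5301
Group 2: 6865 × 0.95 = 6522
Group 3: 5880 × 0.951 = 5592
Group 4: 13755 × 0.941 = 12943
Group 5: 11026 × 0.935 + 7428 × 0.289 = 10309 + 2147 = 12456
Net migration: Group 1 − 400 → 4901; Group 2 + 370 → 6892; Group 3 − 320 → 5272; Group 4 + 110 → 13053; Group 5 + 130 → 12586
→ [4901, 6892, 5272, 13053, 12586]
[period 3]
Births: 6892 × 0.284 = 1957  |  5272 × 0.264 = 1392 → total 3349
Group 2: 4901 × 0.95 = 4656
Group 3: 6892 × 0.951 = 6554
Group 4: 5272 × 0.941 = 4961
Group 5: 13053 × 0.935 + 12586 × 0.289 = 12205 + 3637 = 15842
Net migration: Group 1 − 400 → 2949; Group 2 + 370 → 5026; Group 3 − 320 → 6234; Group 4 + 110 → 5071; Group 5 + 130 → 15972
→ [2949, 5026, 6234, 5071, 15972]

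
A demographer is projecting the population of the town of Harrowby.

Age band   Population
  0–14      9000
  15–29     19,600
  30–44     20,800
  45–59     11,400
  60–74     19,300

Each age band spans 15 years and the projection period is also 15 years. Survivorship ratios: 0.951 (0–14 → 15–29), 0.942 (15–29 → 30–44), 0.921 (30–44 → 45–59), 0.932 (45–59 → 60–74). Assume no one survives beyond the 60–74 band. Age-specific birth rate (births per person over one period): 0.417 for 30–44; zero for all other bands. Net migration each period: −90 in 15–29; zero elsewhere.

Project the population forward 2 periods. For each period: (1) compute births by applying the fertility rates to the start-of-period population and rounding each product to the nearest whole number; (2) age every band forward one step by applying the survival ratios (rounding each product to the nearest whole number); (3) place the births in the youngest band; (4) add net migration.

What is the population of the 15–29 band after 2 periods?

[period 1]
Births: 20800 × 0.417 = 8674
15–29: 9000 × 0.951 = 8559
30–44: 19600 × 0.942 = 18463
45–59: 20800 × 0.921 = 19157
60–74: 11400 × 0.932 = 10625
Net migration: 15–29 − 90 → 8469
End of period: [8674, 8469, 18463, 19157, 10625]
[period 2]
Births: 18463 × 0.417 = 7699
15–29: 8674 × 0.951 = 8249
30–44: 8469 × 0.942 = 7978
45–59: 18463 × 0.921 = 17004
60–74: 19157 × 0.932 = 17854
Net migration: 15–29 − 90 → 8159
End of period: [7699, 8159, 7978, 17004, 17854]

8159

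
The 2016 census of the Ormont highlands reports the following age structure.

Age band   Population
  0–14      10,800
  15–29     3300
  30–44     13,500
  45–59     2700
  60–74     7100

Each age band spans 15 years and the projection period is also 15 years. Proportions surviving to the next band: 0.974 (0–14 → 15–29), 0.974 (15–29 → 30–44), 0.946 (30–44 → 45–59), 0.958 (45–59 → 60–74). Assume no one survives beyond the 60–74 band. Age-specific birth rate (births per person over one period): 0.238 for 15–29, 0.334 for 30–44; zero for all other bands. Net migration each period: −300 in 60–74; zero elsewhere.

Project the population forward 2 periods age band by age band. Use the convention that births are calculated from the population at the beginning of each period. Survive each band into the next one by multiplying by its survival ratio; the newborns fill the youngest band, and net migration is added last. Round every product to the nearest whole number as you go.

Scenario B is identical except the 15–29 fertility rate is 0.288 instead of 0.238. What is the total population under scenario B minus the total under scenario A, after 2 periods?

Numbering the groups 1..5 from youngest to oldest:
— Period 1 —
Births: 3300 * 0.238 = 785 ; 13500 * 0.334 = 4509 — total 5294
Group 2: 10800 * 0.974 = 10519
Group 3: 3300 * 0.974 = 3214
Group 4: 13500 * 0.946 = 12771
Group 5: 2700 * 0.958 = 2587
Net migration: Group 5 − 300 → 2287
→ [5294, 10519, 3214, 12771, 2287]
— Period 2 —
Births: 10519 * 0.238 = 2504 ; 3214 * 0.334 = 1073 — total 3577
Group 2: 5294 * 0.974 = 5156
Group 3: 10519 * 0.974 = 10246
Group 4: 3214 * 0.946 = 3040
Group 5: 12771 * 0.958 = 12235
Net migration: Group 5 − 300 → 11935
→ [3577, 5156, 10246, 3040, 11935]
Scenario A total after 2 periods: 33954
Scenario B projection —
— Period 1 —
Births: 3300 * 0.288 = 950 ; 13500 * 0.334 = 4509 — total 5459
Group 2: 10800 * 0.974 = 10519
Group 3: 3300 * 0.974 = 3214
Group 4: 13500 * 0.946 = 12771
Group 5: 2700 * 0.958 = 2587
Net migration: Group 5 − 300 → 2287
→ [5459, 10519, 3214, 12771, 2287]
— Period 2 —
Births: 10519 * 0.288 = 3029 ; 3214 * 0.334 = 1073 — total 4102
Group 2: 5459 * 0.974 = 5317
Group 3: 10519 * 0.974 = 10246
Group 4: 3214 * 0.946 = 3040
Group 5: 12771 * 0.958 = 12235
Net migration: Group 5 − 300 → 11935
→ [4102, 5317, 10246, 3040, 11935]
Scenario B total after 2 periods: 34640
Difference B − A = 34640 − 33954 = 686

686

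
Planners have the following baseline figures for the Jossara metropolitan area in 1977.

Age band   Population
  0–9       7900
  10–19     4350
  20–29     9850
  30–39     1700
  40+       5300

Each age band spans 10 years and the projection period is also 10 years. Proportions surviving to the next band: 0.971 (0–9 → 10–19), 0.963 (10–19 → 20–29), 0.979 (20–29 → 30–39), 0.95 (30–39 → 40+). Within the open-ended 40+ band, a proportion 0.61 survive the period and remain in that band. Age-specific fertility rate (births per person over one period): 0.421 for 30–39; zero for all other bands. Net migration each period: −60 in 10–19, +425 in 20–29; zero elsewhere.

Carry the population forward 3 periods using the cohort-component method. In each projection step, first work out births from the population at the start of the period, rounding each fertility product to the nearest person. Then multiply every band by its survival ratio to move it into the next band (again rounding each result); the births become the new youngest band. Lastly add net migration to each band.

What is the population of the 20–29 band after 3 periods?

Call the bands 1 to 5, youngest first.
— Period 1 —
Births: 1700 × 0.421 = 716
Band 2: 7900 × 0.971 = 7671
Band 3: 4350 × 0.963 = 4189
Band 4: 9850 × 0.979 = 9643
Band 5: 1700 × 0.95 + 5300 × 0.61 = 1615 + 3233 = 4848
Net migration: Band 2 − 60 → 7611; Band 3 + 425 → 4614
→ [716, 7611, 4614, 9643, 4848]
— Period 2 —
Births: 9643 × 0.421 = 4060
Band 2: 716 × 0.971 = 695
Band 3: 7611 × 0.963 = 7329
Band 4: 4614 × 0.979 = 4517
Band 5: 9643 × 0.95 + 4848 × 0.61 = 9161 + 2957 = 12118
Net migration: Band 2 − 60 → 635; Band 3 + 425 → 7754
→ [4060, 635, 7754, 4517, 12118]
— Period 3 —
Births: 4517 × 0.421 = 1902
Band 2: 4060 × 0.971 = 3942
Band 3: 635 × 0.963 = 612
Band 4: 7754 × 0.979 = 7591
Band 5: 4517 × 0.95 + 12118 × 0.61 = 4291 + 7392 = 11683
Net migration: Band 2 − 60 → 3882; Band 3 + 425 → 1037
→ [1902, 3882, 1037, 7591, 11683]

1037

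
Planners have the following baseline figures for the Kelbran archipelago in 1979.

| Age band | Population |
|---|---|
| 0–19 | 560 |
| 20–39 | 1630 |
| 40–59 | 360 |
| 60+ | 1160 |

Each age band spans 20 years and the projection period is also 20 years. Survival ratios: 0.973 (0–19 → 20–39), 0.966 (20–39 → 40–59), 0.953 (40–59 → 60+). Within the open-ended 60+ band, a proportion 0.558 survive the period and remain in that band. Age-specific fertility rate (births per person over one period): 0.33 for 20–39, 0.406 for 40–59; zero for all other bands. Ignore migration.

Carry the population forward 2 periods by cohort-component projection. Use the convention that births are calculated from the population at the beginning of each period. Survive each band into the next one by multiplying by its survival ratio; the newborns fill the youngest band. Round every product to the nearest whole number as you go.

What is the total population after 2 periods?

4064

(Bands numbered youngest = 1 to oldest = 4.)
After projecting period 1:
Births: 1630 * 0.33 = 538  |  360 * 0.406 = 146 → total 684
Band 2: 560 * 0.973 = 545
Band 3: 1630 * 0.966 = 1575
Band 4: 360 * 0.953 + 1160 * 0.558 = 343 + 647 = 990
End of period: [684, 545, 1575, 990]
After projecting period 2:
Births: 545 * 0.33 = 180  |  1575 * 0.406 = 639 → total 819
Band 2: 684 * 0.973 = 666
Band 3: 545 * 0.966 = 526
Band 4: 1575 * 0.953 + 990 * 0.558 = 1501 + 552 = 2053
End of period: [819, 666, 526, 2053]
Total after period 2: 819 + 666 + 526 + 2053 = 4064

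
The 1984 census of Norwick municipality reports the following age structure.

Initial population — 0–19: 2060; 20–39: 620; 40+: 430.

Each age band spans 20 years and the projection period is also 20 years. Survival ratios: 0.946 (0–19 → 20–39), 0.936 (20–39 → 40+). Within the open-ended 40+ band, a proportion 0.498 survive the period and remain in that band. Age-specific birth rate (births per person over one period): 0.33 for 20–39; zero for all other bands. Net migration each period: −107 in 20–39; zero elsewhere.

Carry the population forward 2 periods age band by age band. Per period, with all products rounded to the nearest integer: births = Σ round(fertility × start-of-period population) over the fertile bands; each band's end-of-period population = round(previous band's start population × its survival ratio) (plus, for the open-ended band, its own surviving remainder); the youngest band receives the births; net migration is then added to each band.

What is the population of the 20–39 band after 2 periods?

87

Period 1:
Births: 620 × 0.33 = 205
20–39: 2060 × 0.946 = 1949
40+: 620 × 0.936 + 430 × 0.498 = 580 + 214 = 794
Net migration: 20–39 − 107 → 1842
Giving 205 / 1842 / 794.
Period 2:
Births: 1842 × 0.33 = 608
20–39: 205 × 0.946 = 194
40+: 1842 × 0.936 + 794 × 0.498 = 1724 + 395 = 2119
Net migration: 20–39 − 107 → 87
Giving 608 / 87 / 2119.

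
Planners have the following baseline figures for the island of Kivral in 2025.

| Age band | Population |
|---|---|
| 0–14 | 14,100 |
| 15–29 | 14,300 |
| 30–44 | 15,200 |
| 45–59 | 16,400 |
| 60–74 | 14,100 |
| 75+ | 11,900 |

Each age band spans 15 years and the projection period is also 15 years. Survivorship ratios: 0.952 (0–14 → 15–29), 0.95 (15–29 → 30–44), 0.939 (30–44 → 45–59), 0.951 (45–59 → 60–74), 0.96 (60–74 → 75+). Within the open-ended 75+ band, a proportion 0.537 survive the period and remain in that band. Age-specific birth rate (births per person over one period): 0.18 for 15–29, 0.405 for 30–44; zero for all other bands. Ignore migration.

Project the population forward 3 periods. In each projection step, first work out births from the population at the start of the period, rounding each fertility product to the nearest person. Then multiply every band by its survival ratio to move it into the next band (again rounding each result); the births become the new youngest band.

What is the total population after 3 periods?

73016

[period 1]
Births: 14300 * 0.18 = 2574  |  15200 * 0.405 = 6156 — total 8730
15–29: 14100 * 0.952 = 13423
30–44: 14300 * 0.95 = 13585
45–59: 15200 * 0.939 = 14273
60–74: 16400 * 0.951 = 15596
75+: 14100 * 0.96 + 11900 * 0.537 = 13536 + 6390 = 19926
Giving 8730 / 13423 / 13585 / 14273 / 15596 / 19926.
[period 2]
Births: 13423 * 0.18 = 2416  |  13585 * 0.405 = 5502 — total 7918
15–29: 8730 * 0.952 = 8311
30–44: 13423 * 0.95 = 12752
45–59: 13585 * 0.939 = 12756
60–74: 14273 * 0.951 = 13574
75+: 15596 * 0.96 + 19926 * 0.537 = 14972 + 10700 = 25672
Giving 7918 / 8311 / 12752 / 12756 / 13574 / 25672.
[period 3]
Births: 8311 * 0.18 = 1496  |  12752 * 0.405 = 5165 — total 6661
15–29: 7918 * 0.952 = 7538
30–44: 8311 * 0.95 = 7895
45–59: 12752 * 0.939 = 11974
60–74: 12756 * 0.951 = 12131
75+: 13574 * 0.96 + 25672 * 0.537 = 13031 + 13786 = 26817
Giving 6661 / 7538 / 7895 / 11974 / 12131 / 26817.
Total after period 3: 6661 + 7538 + 7895 + 11974 + 12131 + 26817 = 73016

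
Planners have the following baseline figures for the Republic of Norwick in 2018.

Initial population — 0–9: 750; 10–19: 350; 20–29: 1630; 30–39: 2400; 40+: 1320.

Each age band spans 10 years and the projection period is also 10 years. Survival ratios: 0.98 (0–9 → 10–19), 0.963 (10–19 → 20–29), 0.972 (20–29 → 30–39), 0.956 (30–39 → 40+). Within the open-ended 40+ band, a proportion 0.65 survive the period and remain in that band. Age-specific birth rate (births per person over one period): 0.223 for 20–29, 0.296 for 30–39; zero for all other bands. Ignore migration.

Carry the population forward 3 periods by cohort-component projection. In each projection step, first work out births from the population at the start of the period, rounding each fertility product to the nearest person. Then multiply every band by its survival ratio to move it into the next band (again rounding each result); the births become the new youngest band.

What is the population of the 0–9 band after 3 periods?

(Groups numbered youngest = 1 to oldest = 5.)
Period 1.
Births: 1630 * 0.223 = 363  |  2400 * 0.296 = 710 → 1073
Group 2: 750 * 0.98 = 735
Group 3: 350 * 0.963 = 337
Group 4: 1630 * 0.972 = 1584
Group 5: 2400 * 0.956 + 1320 * 0.65 = 2294 + 858 = 3152
Giving 1073 / 735 / 337 / 1584 / 3152.
Period 2.
Births: 337 * 0.223 = 75  |  1584 * 0.296 = 469 → 544
Group 2: 1073 * 0.98 = 1052
Group 3: 735 * 0.963 = 708
Group 4: 337 * 0.972 = 328
Group 5: 1584 * 0.956 + 3152 * 0.65 = 1514 + 2049 = 3563
Giving 544 / 1052 / 708 / 328 / 3563.
Period 3.
Births: 708 * 0.223 = 158  |  328 * 0.296 = 97 → 255
Group 2: 544 * 0.98 = 533
Group 3: 1052 * 0.963 = 1013
Group 4: 708 * 0.972 = 688
Group 5: 328 * 0.956 + 3563 * 0.65 = 314 + 2316 = 2630
Giving 255 / 533 / 1013 / 688 / 2630.

255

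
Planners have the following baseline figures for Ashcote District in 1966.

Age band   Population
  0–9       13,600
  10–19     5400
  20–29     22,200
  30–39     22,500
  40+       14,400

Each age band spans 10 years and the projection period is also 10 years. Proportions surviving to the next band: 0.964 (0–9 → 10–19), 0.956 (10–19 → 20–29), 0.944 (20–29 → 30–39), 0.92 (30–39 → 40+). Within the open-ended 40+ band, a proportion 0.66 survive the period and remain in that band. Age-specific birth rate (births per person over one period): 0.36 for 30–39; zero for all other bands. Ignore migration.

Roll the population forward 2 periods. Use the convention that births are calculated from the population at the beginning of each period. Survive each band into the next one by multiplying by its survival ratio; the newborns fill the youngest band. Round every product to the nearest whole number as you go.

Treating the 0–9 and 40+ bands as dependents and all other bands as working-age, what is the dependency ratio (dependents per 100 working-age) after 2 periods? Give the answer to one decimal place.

— Period 1 —
Births: 22500 * 0.36 = 8100
10–19: 13600 * 0.964 = 13110
20–29: 5400 * 0.956 = 5162
30–39: 22200 * 0.944 = 20957
40+: 22500 * 0.92 + 14400 * 0.66 = 20700 + 9504 = 30204
→ [8100, 13110, 5162, 20957, 30204]
— Period 2 —
Births: 20957 * 0.36 = 7545
10–19: 8100 * 0.964 = 7808
20–29: 13110 * 0.956 = 12533
30–39: 5162 * 0.944 = 4873
40+: 20957 * 0.92 + 30204 * 0.66 = 19280 + 19935 = 39215
→ [7545, 7808, 12533, 4873, 39215]
Dependents (band 0–9 + band 40+) = 7545 + 39215 = 46760; working-age = 25214; ratio = 46760/25214 × 100 = 185.5

185.5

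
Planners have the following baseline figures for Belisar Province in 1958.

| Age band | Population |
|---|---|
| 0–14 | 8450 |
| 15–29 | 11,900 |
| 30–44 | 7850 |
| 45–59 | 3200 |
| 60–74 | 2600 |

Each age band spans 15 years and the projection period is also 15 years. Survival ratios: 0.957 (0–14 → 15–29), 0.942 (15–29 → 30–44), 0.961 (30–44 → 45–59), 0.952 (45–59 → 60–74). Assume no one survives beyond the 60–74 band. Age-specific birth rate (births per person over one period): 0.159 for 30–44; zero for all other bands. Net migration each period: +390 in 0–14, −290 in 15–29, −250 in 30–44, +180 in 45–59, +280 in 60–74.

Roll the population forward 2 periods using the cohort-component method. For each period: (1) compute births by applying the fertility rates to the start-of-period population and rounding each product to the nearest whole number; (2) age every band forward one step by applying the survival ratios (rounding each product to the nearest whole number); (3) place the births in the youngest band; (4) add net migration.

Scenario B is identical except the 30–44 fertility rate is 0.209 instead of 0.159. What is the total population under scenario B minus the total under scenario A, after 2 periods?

Period 1.
Births: 7850 × 0.159 = 1248
15–29: 8450 × 0.957 = 8087
30–44: 11900 × 0.942 = 11210
45–59: 7850 × 0.961 = 7544
60–74: 3200 × 0.952 = 3046
Net migration: 0–14 + 390 → 1638; 15–29 − 290 → 7797; 30–44 − 250 → 10960; 45–59 + 180 → 7724; 60–74 + 280 → 3326
End of period: [1638, 7797, 10960, 7724, 3326]
Period 2.
Births: 10960 × 0.159 = 1743
15–29: 1638 × 0.957 = 1568
30–44: 7797 × 0.942 = 7345
45–59: 10960 × 0.961 = 10533
60–74: 7724 × 0.952 = 7353
Net migration: 0–14 + 390 → 2133; 15–29 − 290 → 1278; 30–44 − 250 → 7095; 45–59 + 180 → 10713; 60–74 + 280 → 7633
End of period: [2133, 1278, 7095, 10713, 7633]
Scenario A total after 2 periods: 28852
Scenario B projection —
Period 1.
Births: 7850 × 0.209 = 1641
15–29: 8450 × 0.957 = 8087
30–44: 11900 × 0.942 = 11210
45–59: 7850 × 0.961 = 7544
60–74: 3200 × 0.952 = 3046
Net migration: 0–14 + 390 → 2031; 15–29 − 290 → 7797; 30–44 − 250 → 10960; 45–59 + 180 → 7724; 60–74 + 280 → 3326
End of period: [2031, 7797, 10960, 7724, 3326]
Period 2.
Births: 10960 × 0.209 = 2291
15–29: 2031 × 0.957 = 1944
30–44: 7797 × 0.942 = 7345
45–59: 10960 × 0.961 = 10533
60–74: 7724 × 0.952 = 7353
Net migration: 0–14 + 390 → 2681; 15–29 − 290 → 1654; 30–44 − 250 → 7095; 45–59 + 180 → 10713; 60–74 + 280 → 7633
End of period: [2681, 1654, 7095, 10713, 7633]
Scenario B total after 2 periods: 29776
Difference B − A = 29776 − 28852 = 924

924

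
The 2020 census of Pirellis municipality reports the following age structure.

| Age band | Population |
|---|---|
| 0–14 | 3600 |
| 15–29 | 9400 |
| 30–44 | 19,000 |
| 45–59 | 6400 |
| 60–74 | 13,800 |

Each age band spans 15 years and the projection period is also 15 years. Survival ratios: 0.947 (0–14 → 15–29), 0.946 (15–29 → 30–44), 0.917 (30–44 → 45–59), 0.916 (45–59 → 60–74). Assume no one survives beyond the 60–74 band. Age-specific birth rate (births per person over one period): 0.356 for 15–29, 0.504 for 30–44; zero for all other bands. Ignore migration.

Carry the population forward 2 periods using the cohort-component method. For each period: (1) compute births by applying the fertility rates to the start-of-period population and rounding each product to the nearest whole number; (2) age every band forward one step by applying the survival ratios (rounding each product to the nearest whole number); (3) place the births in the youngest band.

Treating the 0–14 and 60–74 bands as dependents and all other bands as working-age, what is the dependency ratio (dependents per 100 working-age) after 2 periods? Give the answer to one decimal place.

91.7

After projecting period 1:
Births: 9400 × 0.356 = 3346, 19000 × 0.504 = 9576 — total 12922
15–29: 3600 × 0.947 = 3409
30–44: 9400 × 0.946 = 8892
45–59: 19000 × 0.917 = 17423
60–74: 6400 × 0.916 = 5862
→ [12922, 3409, 8892, 17423, 5862]
After projecting period 2:
Births: 3409 × 0.356 = 1214, 8892 × 0.504 = 4482 — total 5696
15–29: 12922 × 0.947 = 12237
30–44: 3409 × 0.946 = 3225
45–59: 8892 × 0.917 = 8154
60–74: 17423 × 0.916 = 15959
→ [5696, 12237, 3225, 8154, 15959]
Dependents (band 0–14 + band 60–74) = 5696 + 15959 = 21655; working-age = 23616; ratio = 21655/23616 × 100 = 91.7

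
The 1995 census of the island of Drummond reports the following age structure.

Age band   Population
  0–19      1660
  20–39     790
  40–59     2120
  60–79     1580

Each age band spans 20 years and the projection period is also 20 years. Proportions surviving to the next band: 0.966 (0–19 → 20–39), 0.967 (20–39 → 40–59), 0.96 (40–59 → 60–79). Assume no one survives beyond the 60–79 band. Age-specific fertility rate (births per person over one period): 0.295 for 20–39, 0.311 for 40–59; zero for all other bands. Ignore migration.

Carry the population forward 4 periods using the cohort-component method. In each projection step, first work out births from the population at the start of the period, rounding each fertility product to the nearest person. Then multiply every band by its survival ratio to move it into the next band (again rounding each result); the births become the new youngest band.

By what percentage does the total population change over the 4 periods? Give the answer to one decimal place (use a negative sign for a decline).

After projecting period 1:
Births: 790 × 0.295 = 233, 2120 × 0.311 = 659 → 892
20–39: 1660 × 0.966 = 1604
40–59: 790 × 0.967 = 764
60–79: 2120 × 0.96 = 2035
Giving 892 / 1604 / 764 / 2035.
After projecting period 2:
Births: 1604 × 0.295 = 473, 764 × 0.311 = 238 → 711
20–39: 892 × 0.966 = 862
40–59: 1604 × 0.967 = 1551
60–79: 764 × 0.96 = 733
Giving 711 / 862 / 1551 / 733.
After projecting period 3:
Births: 862 × 0.295 = 254, 1551 × 0.311 = 482 → 736
20–39: 711 × 0.966 = 687
40–59: 862 × 0.967 = 834
60–79: 1551 × 0.96 = 1489
Giving 736 / 687 / 834 / 1489.
After projecting period 4:
Births: 687 × 0.295 = 203, 834 × 0.311 = 259 → 462
20–39: 736 × 0.966 = 711
40–59: 687 × 0.967 = 664
60–79: 834 × 0.96 = 801
Giving 462 / 711 / 664 / 801.
Total: 6150 → 2638; change = -3512; percentage change = -57.1%

-57.1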